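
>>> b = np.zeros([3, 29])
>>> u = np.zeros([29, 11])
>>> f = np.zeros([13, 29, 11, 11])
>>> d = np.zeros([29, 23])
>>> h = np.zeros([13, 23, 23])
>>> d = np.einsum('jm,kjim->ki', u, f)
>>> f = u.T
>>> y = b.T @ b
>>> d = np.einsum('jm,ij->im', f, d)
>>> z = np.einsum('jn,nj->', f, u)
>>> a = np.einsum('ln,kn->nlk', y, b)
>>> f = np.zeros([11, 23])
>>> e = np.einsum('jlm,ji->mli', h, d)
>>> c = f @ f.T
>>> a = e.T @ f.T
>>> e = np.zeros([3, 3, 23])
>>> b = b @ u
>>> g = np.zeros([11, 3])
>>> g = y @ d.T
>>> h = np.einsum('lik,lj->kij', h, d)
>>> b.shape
(3, 11)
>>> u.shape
(29, 11)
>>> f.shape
(11, 23)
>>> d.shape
(13, 29)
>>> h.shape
(23, 23, 29)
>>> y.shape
(29, 29)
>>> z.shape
()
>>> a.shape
(29, 23, 11)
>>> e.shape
(3, 3, 23)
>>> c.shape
(11, 11)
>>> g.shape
(29, 13)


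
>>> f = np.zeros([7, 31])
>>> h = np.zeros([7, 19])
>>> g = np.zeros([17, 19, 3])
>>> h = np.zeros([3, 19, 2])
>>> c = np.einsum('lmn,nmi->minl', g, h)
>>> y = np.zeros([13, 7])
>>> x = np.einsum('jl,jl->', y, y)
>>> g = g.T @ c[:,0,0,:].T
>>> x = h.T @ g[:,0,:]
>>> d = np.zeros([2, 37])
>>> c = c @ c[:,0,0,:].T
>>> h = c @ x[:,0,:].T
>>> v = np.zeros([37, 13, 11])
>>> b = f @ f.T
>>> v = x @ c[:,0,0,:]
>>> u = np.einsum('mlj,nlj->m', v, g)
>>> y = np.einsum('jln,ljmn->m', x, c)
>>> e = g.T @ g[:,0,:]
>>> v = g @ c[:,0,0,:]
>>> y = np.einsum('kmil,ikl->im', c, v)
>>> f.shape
(7, 31)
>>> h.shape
(19, 2, 3, 2)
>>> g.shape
(3, 19, 19)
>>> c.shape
(19, 2, 3, 19)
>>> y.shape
(3, 2)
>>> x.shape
(2, 19, 19)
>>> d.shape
(2, 37)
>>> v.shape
(3, 19, 19)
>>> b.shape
(7, 7)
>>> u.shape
(2,)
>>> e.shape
(19, 19, 19)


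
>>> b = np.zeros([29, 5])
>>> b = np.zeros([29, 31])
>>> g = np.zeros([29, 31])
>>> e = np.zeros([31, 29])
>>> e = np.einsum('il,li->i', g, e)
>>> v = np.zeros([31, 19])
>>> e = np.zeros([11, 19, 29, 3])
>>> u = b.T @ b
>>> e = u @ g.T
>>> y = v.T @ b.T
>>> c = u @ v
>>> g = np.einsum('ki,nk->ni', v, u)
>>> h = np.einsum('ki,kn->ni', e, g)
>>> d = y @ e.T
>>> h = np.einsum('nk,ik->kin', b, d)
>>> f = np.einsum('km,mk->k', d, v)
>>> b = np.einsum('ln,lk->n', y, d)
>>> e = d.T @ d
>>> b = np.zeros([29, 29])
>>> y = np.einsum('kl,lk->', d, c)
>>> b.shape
(29, 29)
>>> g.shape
(31, 19)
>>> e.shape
(31, 31)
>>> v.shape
(31, 19)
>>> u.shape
(31, 31)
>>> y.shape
()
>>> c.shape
(31, 19)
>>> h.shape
(31, 19, 29)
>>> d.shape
(19, 31)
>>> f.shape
(19,)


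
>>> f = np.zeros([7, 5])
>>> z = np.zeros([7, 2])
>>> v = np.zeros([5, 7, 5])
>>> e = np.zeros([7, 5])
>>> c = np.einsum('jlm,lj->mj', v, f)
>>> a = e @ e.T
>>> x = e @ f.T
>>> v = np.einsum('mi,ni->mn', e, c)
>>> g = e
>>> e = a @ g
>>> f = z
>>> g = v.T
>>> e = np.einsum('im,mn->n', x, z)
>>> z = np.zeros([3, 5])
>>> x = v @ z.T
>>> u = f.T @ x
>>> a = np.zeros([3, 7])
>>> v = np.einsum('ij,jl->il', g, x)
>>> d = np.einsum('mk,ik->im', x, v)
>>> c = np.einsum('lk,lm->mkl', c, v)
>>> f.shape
(7, 2)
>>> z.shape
(3, 5)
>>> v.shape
(5, 3)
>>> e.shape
(2,)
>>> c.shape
(3, 5, 5)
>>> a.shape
(3, 7)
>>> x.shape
(7, 3)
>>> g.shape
(5, 7)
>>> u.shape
(2, 3)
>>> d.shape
(5, 7)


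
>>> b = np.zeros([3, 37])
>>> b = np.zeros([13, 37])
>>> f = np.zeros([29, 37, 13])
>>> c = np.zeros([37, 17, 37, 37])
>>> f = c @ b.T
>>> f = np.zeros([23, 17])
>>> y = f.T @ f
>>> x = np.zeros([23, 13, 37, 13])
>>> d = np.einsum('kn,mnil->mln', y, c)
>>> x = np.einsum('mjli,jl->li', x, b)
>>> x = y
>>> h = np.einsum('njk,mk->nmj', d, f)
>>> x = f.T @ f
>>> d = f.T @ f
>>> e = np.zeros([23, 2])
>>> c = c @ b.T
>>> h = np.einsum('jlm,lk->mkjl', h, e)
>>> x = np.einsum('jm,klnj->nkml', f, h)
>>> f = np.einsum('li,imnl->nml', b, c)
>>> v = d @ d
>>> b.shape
(13, 37)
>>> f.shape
(37, 17, 13)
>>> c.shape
(37, 17, 37, 13)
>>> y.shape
(17, 17)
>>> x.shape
(37, 37, 17, 2)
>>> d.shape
(17, 17)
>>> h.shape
(37, 2, 37, 23)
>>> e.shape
(23, 2)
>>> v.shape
(17, 17)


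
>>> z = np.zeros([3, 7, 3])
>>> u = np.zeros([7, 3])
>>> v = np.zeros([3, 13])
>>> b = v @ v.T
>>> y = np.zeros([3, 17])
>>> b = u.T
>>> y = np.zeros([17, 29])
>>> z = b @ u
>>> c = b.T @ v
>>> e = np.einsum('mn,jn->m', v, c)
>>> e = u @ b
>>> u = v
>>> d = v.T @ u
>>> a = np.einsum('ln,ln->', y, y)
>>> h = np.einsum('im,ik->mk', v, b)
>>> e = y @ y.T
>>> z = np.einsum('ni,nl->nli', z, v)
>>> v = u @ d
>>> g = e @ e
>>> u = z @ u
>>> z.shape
(3, 13, 3)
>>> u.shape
(3, 13, 13)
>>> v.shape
(3, 13)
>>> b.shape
(3, 7)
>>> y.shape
(17, 29)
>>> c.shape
(7, 13)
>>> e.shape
(17, 17)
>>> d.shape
(13, 13)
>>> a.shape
()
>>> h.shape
(13, 7)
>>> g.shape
(17, 17)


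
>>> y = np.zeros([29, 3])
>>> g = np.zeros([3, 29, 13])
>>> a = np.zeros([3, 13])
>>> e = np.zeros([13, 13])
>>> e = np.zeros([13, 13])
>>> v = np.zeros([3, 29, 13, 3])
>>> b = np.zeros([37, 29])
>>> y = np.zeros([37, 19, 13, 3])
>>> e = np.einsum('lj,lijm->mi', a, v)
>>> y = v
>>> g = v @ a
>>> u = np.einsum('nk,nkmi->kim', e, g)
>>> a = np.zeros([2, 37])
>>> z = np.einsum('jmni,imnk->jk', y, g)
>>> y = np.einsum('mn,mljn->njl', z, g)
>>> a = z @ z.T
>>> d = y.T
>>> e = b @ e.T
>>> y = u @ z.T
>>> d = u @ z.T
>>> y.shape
(29, 13, 3)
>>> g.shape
(3, 29, 13, 13)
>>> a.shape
(3, 3)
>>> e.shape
(37, 3)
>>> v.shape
(3, 29, 13, 3)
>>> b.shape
(37, 29)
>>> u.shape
(29, 13, 13)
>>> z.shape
(3, 13)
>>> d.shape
(29, 13, 3)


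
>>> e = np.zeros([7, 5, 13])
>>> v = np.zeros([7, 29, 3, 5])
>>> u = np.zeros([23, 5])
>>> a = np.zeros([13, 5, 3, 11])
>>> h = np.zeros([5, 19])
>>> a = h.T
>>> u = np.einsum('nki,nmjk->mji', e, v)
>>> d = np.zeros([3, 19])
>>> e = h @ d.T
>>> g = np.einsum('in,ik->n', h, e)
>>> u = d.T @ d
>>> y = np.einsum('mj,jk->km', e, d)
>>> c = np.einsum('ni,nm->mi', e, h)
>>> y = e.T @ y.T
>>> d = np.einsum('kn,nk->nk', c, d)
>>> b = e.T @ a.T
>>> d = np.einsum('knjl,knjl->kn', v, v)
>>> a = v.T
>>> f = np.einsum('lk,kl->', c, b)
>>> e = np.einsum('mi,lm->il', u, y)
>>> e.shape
(19, 3)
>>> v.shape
(7, 29, 3, 5)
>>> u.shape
(19, 19)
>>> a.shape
(5, 3, 29, 7)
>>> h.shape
(5, 19)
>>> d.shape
(7, 29)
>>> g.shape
(19,)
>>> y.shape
(3, 19)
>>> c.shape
(19, 3)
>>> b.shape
(3, 19)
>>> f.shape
()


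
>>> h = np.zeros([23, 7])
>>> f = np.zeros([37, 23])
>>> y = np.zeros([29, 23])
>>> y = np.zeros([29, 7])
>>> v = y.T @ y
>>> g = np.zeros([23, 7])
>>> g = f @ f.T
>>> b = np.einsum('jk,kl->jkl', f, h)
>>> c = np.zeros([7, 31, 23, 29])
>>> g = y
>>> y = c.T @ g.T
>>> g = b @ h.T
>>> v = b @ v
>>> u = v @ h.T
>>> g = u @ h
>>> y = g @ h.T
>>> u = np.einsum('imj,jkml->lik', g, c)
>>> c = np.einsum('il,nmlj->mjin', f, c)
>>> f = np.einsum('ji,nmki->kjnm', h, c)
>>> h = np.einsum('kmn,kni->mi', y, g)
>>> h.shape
(23, 7)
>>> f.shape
(37, 23, 31, 29)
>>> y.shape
(37, 23, 23)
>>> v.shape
(37, 23, 7)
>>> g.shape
(37, 23, 7)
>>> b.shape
(37, 23, 7)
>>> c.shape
(31, 29, 37, 7)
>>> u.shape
(29, 37, 31)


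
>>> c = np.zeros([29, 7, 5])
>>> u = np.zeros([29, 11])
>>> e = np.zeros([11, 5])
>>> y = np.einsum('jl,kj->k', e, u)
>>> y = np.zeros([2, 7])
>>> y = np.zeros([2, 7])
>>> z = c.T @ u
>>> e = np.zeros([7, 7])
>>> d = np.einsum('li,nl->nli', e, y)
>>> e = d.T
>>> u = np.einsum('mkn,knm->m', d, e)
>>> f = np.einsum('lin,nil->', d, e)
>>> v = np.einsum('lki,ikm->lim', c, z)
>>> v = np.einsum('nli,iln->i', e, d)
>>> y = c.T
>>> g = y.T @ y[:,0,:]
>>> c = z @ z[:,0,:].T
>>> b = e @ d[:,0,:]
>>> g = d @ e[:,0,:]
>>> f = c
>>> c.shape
(5, 7, 5)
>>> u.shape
(2,)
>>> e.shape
(7, 7, 2)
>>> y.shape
(5, 7, 29)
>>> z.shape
(5, 7, 11)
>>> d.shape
(2, 7, 7)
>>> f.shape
(5, 7, 5)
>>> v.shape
(2,)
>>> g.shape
(2, 7, 2)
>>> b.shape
(7, 7, 7)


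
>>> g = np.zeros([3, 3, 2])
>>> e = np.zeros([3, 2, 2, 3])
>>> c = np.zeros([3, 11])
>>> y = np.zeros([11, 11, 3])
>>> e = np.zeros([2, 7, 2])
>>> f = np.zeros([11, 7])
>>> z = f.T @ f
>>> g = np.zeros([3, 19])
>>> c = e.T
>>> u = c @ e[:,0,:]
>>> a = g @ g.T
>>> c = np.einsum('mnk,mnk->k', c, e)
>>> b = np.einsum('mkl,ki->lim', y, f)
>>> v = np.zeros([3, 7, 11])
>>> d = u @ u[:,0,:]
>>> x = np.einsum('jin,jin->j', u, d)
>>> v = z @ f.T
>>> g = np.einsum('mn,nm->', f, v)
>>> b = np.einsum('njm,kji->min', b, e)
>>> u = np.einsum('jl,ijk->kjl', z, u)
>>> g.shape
()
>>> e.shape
(2, 7, 2)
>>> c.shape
(2,)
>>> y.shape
(11, 11, 3)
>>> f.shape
(11, 7)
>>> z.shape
(7, 7)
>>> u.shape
(2, 7, 7)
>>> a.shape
(3, 3)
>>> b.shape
(11, 2, 3)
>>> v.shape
(7, 11)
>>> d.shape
(2, 7, 2)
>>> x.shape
(2,)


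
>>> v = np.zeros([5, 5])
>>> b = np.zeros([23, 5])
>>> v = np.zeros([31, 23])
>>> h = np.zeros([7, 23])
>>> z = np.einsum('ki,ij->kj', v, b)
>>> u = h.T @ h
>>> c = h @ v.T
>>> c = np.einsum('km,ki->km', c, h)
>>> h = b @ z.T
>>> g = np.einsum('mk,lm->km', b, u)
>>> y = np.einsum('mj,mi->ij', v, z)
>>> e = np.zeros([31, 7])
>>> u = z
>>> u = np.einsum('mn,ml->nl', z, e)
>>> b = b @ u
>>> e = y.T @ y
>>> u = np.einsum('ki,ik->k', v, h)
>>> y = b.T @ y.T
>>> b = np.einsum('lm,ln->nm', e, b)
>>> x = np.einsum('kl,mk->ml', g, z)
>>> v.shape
(31, 23)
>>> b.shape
(7, 23)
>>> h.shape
(23, 31)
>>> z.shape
(31, 5)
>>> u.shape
(31,)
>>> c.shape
(7, 31)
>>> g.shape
(5, 23)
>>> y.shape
(7, 5)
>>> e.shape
(23, 23)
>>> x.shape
(31, 23)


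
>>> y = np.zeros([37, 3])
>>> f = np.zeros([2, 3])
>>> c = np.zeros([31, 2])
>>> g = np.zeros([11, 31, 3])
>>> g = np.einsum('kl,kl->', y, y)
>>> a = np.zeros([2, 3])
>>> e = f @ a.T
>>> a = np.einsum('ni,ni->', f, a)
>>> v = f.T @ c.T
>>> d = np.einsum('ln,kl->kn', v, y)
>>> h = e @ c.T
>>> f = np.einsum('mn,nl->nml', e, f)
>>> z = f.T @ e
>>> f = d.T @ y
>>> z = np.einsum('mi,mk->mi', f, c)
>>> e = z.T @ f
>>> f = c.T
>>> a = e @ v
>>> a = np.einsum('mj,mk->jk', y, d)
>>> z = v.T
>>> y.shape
(37, 3)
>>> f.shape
(2, 31)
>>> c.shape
(31, 2)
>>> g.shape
()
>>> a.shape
(3, 31)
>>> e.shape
(3, 3)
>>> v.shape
(3, 31)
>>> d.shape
(37, 31)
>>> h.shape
(2, 31)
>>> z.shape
(31, 3)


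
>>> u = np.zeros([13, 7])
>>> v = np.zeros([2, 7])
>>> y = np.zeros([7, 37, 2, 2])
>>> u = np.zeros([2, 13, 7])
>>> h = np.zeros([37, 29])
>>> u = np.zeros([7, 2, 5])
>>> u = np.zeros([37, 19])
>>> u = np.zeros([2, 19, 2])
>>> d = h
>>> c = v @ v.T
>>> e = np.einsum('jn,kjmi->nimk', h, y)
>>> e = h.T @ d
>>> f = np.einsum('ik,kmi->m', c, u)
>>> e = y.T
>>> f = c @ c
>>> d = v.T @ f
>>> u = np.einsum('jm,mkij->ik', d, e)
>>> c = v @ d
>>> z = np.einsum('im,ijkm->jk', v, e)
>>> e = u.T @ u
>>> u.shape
(37, 2)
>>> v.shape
(2, 7)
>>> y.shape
(7, 37, 2, 2)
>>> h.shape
(37, 29)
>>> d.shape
(7, 2)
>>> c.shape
(2, 2)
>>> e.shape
(2, 2)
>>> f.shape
(2, 2)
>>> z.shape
(2, 37)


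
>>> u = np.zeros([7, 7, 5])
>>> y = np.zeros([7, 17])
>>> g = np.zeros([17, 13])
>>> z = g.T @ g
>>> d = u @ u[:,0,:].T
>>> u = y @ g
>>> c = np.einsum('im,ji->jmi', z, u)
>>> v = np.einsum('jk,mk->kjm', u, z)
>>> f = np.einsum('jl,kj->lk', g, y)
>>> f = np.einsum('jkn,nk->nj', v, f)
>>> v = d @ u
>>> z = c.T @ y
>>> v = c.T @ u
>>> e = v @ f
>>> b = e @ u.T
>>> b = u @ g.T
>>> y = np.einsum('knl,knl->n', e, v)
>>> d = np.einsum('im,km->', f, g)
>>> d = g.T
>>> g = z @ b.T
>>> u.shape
(7, 13)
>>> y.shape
(13,)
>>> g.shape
(13, 13, 7)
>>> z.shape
(13, 13, 17)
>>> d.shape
(13, 17)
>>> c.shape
(7, 13, 13)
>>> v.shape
(13, 13, 13)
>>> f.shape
(13, 13)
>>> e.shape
(13, 13, 13)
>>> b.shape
(7, 17)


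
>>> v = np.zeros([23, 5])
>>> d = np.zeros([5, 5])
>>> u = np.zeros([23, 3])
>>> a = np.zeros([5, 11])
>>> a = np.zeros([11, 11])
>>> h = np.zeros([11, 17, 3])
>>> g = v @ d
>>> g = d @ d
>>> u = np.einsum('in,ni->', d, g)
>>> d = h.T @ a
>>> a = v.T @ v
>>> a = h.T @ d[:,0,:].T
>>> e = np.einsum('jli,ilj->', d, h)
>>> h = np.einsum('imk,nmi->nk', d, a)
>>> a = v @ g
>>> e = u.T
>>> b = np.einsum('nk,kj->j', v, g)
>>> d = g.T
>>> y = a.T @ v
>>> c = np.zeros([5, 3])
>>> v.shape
(23, 5)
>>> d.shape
(5, 5)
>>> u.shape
()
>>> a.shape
(23, 5)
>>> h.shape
(3, 11)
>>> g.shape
(5, 5)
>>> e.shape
()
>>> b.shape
(5,)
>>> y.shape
(5, 5)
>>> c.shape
(5, 3)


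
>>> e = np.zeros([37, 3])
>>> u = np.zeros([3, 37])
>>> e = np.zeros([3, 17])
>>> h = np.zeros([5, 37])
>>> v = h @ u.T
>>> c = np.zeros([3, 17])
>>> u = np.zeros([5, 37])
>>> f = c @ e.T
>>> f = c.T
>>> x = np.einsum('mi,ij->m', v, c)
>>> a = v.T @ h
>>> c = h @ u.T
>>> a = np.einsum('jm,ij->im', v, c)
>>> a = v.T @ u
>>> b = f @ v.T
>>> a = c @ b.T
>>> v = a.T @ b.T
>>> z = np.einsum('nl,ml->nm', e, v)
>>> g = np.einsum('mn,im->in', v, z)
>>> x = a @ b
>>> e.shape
(3, 17)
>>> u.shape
(5, 37)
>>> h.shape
(5, 37)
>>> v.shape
(17, 17)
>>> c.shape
(5, 5)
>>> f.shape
(17, 3)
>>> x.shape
(5, 5)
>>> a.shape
(5, 17)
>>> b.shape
(17, 5)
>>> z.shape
(3, 17)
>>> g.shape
(3, 17)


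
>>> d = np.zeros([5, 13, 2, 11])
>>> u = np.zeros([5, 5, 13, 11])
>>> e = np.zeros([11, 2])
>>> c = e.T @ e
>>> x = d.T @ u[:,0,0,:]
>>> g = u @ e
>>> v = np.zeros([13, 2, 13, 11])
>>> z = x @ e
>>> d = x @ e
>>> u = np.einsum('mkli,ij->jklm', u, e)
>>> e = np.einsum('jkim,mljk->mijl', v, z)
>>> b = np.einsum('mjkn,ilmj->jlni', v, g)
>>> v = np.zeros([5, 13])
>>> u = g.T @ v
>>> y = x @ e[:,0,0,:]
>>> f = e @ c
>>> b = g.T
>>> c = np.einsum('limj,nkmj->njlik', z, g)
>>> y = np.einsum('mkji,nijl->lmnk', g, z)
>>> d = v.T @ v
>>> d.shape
(13, 13)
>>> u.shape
(2, 13, 5, 13)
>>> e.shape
(11, 13, 13, 2)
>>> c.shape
(5, 2, 11, 2, 5)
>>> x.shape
(11, 2, 13, 11)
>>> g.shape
(5, 5, 13, 2)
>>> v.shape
(5, 13)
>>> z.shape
(11, 2, 13, 2)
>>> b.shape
(2, 13, 5, 5)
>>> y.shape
(2, 5, 11, 5)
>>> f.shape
(11, 13, 13, 2)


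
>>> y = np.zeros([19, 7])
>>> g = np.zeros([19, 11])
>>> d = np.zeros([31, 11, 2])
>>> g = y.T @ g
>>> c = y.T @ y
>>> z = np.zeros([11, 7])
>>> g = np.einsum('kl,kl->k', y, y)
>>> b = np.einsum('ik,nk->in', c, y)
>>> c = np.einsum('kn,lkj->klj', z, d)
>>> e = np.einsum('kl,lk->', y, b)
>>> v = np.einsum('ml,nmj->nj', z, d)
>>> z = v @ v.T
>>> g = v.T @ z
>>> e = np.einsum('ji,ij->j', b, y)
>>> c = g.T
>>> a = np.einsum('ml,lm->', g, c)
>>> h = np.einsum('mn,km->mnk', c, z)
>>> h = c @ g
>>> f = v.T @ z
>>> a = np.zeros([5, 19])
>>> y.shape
(19, 7)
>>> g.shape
(2, 31)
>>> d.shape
(31, 11, 2)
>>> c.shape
(31, 2)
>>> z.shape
(31, 31)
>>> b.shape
(7, 19)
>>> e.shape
(7,)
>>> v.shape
(31, 2)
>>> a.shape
(5, 19)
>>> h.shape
(31, 31)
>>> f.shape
(2, 31)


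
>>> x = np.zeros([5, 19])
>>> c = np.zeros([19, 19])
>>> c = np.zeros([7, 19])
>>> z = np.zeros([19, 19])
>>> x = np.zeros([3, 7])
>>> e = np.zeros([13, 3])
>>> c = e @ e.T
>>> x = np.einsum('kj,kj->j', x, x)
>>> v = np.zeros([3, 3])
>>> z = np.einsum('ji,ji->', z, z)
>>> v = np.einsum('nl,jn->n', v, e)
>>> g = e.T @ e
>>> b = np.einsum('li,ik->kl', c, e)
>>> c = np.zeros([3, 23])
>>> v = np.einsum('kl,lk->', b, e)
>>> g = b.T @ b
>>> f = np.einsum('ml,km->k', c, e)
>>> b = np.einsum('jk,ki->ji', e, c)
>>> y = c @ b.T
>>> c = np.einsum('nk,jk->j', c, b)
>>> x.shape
(7,)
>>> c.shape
(13,)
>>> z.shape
()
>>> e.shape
(13, 3)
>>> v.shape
()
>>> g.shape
(13, 13)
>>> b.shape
(13, 23)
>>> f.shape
(13,)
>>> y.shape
(3, 13)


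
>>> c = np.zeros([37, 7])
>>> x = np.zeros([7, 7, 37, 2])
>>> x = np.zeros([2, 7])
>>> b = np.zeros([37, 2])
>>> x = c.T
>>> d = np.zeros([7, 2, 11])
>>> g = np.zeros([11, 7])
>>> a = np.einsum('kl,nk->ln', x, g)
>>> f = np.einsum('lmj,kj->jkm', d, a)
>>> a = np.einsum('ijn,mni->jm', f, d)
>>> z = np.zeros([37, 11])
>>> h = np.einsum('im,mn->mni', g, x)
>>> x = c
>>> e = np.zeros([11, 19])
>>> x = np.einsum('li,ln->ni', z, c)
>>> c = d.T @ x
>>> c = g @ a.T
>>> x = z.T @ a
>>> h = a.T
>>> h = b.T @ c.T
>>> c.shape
(11, 37)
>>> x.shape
(11, 7)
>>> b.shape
(37, 2)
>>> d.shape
(7, 2, 11)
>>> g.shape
(11, 7)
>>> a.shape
(37, 7)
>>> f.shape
(11, 37, 2)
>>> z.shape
(37, 11)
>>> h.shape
(2, 11)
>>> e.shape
(11, 19)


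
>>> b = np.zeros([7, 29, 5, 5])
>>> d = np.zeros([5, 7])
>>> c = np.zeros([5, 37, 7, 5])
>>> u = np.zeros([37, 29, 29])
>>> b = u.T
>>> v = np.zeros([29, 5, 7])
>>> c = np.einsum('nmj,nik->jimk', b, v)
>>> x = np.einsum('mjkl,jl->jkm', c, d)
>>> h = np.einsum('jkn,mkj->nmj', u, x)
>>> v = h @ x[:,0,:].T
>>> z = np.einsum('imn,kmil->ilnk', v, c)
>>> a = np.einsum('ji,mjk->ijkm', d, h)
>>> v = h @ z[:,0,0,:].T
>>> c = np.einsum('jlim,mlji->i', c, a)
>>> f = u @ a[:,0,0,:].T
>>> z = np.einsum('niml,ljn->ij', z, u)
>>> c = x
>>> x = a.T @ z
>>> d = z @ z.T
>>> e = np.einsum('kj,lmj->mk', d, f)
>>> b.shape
(29, 29, 37)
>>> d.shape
(7, 7)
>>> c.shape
(5, 29, 37)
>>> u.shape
(37, 29, 29)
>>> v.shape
(29, 5, 29)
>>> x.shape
(29, 37, 5, 29)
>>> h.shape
(29, 5, 37)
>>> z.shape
(7, 29)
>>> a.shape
(7, 5, 37, 29)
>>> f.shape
(37, 29, 7)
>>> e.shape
(29, 7)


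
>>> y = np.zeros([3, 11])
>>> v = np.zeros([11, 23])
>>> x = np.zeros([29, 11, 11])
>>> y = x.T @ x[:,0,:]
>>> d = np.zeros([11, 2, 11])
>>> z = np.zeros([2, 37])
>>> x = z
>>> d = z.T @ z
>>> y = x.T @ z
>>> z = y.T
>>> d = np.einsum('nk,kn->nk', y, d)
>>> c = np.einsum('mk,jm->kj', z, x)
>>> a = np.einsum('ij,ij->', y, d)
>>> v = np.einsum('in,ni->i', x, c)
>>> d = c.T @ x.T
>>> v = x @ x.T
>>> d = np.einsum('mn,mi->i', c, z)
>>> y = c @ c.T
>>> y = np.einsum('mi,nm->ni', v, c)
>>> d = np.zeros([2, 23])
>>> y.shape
(37, 2)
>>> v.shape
(2, 2)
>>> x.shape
(2, 37)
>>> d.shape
(2, 23)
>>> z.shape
(37, 37)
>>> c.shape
(37, 2)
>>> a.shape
()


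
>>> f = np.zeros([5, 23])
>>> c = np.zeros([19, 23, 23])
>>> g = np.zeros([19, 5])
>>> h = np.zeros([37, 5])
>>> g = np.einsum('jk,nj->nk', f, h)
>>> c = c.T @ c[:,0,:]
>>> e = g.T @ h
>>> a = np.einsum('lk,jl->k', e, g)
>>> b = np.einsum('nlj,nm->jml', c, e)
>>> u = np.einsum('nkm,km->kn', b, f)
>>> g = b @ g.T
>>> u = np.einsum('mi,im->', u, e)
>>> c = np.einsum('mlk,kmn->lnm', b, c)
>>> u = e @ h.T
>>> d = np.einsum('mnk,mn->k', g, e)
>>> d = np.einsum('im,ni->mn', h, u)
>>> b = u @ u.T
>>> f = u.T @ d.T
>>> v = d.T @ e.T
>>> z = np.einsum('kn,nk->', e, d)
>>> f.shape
(37, 5)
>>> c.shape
(5, 23, 23)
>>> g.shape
(23, 5, 37)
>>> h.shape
(37, 5)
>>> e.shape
(23, 5)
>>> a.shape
(5,)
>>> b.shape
(23, 23)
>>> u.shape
(23, 37)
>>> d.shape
(5, 23)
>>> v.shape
(23, 23)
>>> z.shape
()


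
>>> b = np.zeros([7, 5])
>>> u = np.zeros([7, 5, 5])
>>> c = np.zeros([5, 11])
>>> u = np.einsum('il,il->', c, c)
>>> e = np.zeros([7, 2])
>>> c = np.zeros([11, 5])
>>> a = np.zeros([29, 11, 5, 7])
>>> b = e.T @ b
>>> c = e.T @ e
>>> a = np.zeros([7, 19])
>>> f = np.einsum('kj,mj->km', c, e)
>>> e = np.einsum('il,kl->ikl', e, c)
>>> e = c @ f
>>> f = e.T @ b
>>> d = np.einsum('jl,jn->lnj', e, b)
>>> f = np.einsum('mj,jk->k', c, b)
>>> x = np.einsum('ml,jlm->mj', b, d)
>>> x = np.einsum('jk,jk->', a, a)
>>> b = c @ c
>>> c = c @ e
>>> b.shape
(2, 2)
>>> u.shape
()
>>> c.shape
(2, 7)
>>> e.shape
(2, 7)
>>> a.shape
(7, 19)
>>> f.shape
(5,)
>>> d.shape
(7, 5, 2)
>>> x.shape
()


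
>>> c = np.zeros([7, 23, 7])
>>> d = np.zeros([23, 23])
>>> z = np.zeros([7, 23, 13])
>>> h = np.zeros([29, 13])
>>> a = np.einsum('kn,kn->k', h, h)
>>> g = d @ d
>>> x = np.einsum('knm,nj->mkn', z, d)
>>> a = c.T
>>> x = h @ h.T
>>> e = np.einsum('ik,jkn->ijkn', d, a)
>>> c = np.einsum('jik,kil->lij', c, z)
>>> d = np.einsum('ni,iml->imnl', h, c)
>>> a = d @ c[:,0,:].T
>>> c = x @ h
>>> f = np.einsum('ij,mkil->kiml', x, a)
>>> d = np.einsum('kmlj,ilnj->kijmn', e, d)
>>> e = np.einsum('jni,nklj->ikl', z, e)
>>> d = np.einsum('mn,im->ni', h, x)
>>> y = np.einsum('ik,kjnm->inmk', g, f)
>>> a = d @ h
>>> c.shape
(29, 13)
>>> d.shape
(13, 29)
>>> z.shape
(7, 23, 13)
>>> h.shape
(29, 13)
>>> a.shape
(13, 13)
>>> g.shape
(23, 23)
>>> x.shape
(29, 29)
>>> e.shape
(13, 7, 23)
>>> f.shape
(23, 29, 13, 13)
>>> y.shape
(23, 13, 13, 23)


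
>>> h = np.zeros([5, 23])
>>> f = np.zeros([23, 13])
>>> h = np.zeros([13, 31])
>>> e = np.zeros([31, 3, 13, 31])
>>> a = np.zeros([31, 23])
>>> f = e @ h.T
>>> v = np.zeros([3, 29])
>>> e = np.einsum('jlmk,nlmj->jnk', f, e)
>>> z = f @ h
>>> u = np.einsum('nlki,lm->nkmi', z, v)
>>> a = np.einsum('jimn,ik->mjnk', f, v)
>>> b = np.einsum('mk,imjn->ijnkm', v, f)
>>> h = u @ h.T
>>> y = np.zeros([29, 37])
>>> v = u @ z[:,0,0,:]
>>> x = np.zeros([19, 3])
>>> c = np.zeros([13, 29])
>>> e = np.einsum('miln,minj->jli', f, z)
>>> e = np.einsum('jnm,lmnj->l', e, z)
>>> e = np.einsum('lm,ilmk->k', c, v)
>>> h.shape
(31, 13, 29, 13)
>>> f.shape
(31, 3, 13, 13)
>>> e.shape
(31,)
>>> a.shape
(13, 31, 13, 29)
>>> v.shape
(31, 13, 29, 31)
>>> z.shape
(31, 3, 13, 31)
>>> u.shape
(31, 13, 29, 31)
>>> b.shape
(31, 13, 13, 29, 3)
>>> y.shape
(29, 37)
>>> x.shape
(19, 3)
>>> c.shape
(13, 29)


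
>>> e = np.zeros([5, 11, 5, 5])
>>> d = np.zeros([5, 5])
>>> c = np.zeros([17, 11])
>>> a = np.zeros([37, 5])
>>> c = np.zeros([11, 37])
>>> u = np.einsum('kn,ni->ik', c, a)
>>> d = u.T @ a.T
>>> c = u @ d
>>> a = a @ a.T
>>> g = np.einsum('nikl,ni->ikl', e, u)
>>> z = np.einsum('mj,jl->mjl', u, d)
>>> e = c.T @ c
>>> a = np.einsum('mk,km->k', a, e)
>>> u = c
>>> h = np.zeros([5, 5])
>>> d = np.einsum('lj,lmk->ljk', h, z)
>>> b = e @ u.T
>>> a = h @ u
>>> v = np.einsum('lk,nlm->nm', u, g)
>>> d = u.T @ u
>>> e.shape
(37, 37)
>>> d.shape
(37, 37)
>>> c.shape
(5, 37)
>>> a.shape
(5, 37)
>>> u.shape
(5, 37)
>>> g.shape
(11, 5, 5)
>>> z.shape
(5, 11, 37)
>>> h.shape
(5, 5)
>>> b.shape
(37, 5)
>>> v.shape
(11, 5)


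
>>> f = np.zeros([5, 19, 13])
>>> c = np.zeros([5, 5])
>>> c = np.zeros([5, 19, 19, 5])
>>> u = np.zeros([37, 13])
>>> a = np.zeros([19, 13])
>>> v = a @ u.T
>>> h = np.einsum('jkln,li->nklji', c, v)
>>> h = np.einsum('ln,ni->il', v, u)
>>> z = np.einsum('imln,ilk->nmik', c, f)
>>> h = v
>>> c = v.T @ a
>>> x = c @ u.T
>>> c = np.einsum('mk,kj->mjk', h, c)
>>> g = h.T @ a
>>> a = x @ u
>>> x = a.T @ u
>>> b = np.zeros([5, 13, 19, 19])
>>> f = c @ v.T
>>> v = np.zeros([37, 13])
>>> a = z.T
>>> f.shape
(19, 13, 19)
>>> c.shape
(19, 13, 37)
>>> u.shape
(37, 13)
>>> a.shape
(13, 5, 19, 5)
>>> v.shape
(37, 13)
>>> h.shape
(19, 37)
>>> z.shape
(5, 19, 5, 13)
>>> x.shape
(13, 13)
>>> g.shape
(37, 13)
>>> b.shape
(5, 13, 19, 19)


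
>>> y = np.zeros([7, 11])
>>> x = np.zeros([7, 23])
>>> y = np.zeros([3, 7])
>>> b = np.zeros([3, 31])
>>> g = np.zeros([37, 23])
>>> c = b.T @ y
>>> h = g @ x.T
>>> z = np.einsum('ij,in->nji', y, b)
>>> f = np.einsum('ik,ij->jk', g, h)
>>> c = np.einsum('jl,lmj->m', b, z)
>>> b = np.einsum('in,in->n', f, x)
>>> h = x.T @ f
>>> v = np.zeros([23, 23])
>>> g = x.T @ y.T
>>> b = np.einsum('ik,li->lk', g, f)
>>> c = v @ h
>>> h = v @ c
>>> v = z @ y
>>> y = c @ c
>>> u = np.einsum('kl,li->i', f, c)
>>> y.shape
(23, 23)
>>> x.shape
(7, 23)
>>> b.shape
(7, 3)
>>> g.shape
(23, 3)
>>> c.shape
(23, 23)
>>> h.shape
(23, 23)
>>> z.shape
(31, 7, 3)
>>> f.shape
(7, 23)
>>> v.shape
(31, 7, 7)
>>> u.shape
(23,)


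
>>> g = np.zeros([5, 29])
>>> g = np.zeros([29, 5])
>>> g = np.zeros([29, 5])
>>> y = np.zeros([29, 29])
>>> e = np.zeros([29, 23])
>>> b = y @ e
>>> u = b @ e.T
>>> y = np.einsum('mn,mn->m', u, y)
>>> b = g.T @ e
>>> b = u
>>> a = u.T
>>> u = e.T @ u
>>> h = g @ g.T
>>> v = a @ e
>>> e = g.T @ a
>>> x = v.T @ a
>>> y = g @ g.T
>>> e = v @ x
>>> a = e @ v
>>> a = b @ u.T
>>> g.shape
(29, 5)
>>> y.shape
(29, 29)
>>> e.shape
(29, 29)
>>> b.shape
(29, 29)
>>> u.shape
(23, 29)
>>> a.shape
(29, 23)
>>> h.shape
(29, 29)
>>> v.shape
(29, 23)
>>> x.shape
(23, 29)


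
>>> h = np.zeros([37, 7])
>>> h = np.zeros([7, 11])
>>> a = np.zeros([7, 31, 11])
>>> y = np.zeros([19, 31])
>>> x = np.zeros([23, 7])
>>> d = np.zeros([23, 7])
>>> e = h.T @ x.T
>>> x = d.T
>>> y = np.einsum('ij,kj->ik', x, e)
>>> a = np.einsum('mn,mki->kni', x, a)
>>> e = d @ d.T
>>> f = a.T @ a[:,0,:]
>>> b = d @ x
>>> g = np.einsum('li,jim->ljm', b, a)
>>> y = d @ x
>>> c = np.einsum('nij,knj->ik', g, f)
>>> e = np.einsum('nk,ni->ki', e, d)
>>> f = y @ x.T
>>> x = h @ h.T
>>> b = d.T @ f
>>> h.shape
(7, 11)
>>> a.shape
(31, 23, 11)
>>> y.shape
(23, 23)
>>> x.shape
(7, 7)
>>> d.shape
(23, 7)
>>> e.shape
(23, 7)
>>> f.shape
(23, 7)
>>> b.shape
(7, 7)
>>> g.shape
(23, 31, 11)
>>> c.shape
(31, 11)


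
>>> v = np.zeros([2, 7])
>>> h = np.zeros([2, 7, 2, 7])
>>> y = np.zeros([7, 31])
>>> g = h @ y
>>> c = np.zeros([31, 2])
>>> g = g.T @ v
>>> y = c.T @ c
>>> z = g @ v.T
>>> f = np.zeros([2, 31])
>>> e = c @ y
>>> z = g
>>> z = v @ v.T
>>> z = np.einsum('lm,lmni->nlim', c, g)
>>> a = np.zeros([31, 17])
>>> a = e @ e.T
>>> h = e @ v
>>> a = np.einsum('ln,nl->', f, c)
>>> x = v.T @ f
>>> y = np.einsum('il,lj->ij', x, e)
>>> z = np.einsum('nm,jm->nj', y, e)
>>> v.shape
(2, 7)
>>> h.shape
(31, 7)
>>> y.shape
(7, 2)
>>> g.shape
(31, 2, 7, 7)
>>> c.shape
(31, 2)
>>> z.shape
(7, 31)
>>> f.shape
(2, 31)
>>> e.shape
(31, 2)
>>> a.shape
()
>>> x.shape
(7, 31)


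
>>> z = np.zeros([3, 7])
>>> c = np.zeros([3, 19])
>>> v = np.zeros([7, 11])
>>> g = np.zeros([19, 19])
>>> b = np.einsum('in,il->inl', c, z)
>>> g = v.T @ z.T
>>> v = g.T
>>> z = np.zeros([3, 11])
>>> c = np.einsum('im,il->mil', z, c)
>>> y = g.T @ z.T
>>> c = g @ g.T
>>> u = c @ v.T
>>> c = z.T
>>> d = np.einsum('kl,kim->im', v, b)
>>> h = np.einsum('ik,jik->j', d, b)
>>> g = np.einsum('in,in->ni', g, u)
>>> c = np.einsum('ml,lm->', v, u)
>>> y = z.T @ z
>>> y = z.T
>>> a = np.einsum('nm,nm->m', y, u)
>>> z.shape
(3, 11)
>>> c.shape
()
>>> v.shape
(3, 11)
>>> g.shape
(3, 11)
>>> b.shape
(3, 19, 7)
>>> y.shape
(11, 3)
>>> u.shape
(11, 3)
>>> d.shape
(19, 7)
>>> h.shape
(3,)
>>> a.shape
(3,)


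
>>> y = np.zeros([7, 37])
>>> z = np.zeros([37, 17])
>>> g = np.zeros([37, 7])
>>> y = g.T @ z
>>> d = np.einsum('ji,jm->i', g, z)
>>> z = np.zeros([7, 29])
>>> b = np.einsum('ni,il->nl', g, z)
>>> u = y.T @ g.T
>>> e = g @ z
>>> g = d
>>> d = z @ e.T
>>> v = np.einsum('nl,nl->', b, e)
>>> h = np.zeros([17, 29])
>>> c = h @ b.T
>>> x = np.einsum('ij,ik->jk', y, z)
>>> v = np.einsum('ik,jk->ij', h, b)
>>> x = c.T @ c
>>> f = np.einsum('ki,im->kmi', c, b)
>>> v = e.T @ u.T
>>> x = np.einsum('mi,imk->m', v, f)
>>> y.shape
(7, 17)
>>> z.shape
(7, 29)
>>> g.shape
(7,)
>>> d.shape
(7, 37)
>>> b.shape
(37, 29)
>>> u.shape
(17, 37)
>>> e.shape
(37, 29)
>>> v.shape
(29, 17)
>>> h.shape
(17, 29)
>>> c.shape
(17, 37)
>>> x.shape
(29,)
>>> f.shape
(17, 29, 37)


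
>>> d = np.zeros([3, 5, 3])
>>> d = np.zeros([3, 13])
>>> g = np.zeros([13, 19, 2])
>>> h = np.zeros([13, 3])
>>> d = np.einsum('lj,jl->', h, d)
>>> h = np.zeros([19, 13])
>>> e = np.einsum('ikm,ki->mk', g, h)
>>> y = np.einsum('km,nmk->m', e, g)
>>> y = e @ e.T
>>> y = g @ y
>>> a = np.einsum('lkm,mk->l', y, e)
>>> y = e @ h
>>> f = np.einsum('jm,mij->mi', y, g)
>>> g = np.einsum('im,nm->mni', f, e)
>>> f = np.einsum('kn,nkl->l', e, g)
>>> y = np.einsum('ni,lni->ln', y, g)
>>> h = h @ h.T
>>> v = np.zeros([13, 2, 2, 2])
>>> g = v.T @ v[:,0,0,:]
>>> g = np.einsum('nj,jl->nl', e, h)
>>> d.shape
()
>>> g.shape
(2, 19)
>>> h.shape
(19, 19)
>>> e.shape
(2, 19)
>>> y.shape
(19, 2)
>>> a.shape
(13,)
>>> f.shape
(13,)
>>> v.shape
(13, 2, 2, 2)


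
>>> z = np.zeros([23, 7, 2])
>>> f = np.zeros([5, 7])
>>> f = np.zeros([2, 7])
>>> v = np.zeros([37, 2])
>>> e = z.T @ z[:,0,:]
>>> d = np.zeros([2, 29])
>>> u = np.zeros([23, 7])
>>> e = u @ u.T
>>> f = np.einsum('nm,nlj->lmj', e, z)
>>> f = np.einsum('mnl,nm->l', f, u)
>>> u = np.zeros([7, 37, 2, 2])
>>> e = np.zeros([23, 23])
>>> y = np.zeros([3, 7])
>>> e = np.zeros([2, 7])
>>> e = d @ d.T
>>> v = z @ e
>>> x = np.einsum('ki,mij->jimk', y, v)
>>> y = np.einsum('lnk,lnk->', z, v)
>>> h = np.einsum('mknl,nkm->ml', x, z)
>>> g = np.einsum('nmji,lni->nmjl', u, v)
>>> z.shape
(23, 7, 2)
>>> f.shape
(2,)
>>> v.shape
(23, 7, 2)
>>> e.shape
(2, 2)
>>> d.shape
(2, 29)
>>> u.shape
(7, 37, 2, 2)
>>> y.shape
()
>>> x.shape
(2, 7, 23, 3)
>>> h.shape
(2, 3)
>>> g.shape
(7, 37, 2, 23)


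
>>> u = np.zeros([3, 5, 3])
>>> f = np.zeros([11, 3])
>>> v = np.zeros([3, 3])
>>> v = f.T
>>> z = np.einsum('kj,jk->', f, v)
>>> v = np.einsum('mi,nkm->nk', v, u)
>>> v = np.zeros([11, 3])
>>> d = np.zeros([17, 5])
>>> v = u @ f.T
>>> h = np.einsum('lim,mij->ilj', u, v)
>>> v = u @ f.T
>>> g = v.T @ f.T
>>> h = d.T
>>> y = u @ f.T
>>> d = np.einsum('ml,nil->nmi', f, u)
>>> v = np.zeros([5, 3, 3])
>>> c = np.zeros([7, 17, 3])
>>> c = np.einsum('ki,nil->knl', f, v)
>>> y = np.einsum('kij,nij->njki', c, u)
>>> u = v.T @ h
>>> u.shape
(3, 3, 17)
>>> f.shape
(11, 3)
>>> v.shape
(5, 3, 3)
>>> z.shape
()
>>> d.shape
(3, 11, 5)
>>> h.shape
(5, 17)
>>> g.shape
(11, 5, 11)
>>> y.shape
(3, 3, 11, 5)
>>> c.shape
(11, 5, 3)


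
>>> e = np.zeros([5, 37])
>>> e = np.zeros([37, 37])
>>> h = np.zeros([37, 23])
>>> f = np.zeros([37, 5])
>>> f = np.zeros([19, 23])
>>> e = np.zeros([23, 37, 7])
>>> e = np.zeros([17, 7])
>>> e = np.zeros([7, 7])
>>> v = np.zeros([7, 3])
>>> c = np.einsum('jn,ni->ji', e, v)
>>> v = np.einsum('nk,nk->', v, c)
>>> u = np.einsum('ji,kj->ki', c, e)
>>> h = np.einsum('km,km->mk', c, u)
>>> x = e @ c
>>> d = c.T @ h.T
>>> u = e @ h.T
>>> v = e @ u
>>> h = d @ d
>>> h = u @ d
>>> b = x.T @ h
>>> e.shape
(7, 7)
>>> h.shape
(7, 3)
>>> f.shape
(19, 23)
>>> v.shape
(7, 3)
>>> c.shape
(7, 3)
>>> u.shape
(7, 3)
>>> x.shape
(7, 3)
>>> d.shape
(3, 3)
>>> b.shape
(3, 3)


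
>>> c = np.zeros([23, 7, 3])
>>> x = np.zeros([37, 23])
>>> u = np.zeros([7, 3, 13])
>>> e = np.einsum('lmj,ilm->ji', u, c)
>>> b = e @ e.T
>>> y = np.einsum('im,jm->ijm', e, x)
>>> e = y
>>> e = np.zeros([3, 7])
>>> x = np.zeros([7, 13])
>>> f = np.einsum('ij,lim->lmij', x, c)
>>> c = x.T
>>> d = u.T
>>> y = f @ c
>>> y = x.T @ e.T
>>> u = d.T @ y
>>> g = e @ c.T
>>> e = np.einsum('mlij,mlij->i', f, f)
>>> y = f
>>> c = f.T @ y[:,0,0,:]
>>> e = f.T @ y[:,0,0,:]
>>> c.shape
(13, 7, 3, 13)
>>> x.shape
(7, 13)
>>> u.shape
(7, 3, 3)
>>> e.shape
(13, 7, 3, 13)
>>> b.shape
(13, 13)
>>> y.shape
(23, 3, 7, 13)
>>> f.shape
(23, 3, 7, 13)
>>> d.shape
(13, 3, 7)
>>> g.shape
(3, 13)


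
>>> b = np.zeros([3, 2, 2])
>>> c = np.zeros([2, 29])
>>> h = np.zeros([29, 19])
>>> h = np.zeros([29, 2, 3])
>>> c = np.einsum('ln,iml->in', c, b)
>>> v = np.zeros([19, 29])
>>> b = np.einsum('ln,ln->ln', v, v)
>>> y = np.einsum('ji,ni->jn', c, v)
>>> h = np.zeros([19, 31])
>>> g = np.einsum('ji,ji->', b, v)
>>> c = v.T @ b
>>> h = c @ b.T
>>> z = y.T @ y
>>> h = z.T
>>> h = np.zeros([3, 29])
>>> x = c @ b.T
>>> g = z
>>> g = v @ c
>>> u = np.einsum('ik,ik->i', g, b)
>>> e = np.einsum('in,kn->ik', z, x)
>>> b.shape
(19, 29)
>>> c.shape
(29, 29)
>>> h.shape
(3, 29)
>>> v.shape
(19, 29)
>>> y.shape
(3, 19)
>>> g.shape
(19, 29)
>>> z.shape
(19, 19)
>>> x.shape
(29, 19)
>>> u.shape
(19,)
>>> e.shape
(19, 29)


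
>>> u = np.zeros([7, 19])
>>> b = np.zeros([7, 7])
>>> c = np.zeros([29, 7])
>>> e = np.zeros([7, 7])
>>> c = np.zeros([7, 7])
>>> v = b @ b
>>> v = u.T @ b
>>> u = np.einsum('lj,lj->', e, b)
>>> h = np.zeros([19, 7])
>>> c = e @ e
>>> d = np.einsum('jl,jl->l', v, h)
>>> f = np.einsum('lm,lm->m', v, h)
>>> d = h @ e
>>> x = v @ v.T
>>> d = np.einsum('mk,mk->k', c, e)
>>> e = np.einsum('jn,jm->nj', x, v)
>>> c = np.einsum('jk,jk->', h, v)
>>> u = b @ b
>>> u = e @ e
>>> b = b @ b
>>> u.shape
(19, 19)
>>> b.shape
(7, 7)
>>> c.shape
()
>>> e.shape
(19, 19)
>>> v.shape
(19, 7)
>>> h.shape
(19, 7)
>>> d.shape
(7,)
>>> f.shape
(7,)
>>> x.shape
(19, 19)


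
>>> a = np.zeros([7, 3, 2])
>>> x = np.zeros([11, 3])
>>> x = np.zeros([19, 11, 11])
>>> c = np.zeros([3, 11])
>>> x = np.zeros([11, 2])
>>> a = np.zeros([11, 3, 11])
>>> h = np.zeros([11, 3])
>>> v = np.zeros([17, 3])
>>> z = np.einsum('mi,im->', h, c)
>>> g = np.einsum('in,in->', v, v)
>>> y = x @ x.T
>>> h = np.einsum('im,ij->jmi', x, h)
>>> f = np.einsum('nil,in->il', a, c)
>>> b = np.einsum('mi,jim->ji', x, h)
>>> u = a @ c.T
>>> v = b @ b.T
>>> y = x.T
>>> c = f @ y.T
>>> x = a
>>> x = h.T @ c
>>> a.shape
(11, 3, 11)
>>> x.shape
(11, 2, 2)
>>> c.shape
(3, 2)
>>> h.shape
(3, 2, 11)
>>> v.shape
(3, 3)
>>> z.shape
()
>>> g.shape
()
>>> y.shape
(2, 11)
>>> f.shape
(3, 11)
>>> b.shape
(3, 2)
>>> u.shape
(11, 3, 3)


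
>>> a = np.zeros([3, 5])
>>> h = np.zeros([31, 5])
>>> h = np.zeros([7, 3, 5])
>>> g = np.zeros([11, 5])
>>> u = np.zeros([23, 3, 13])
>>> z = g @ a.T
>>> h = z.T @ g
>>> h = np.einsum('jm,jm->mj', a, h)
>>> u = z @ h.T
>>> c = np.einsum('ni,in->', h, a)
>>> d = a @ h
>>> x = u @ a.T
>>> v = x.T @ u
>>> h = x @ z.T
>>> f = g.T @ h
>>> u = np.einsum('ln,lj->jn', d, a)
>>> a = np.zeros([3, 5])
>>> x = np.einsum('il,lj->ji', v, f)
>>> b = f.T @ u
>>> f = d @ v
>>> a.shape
(3, 5)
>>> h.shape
(11, 11)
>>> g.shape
(11, 5)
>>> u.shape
(5, 3)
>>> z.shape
(11, 3)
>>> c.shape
()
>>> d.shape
(3, 3)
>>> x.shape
(11, 3)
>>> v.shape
(3, 5)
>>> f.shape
(3, 5)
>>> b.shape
(11, 3)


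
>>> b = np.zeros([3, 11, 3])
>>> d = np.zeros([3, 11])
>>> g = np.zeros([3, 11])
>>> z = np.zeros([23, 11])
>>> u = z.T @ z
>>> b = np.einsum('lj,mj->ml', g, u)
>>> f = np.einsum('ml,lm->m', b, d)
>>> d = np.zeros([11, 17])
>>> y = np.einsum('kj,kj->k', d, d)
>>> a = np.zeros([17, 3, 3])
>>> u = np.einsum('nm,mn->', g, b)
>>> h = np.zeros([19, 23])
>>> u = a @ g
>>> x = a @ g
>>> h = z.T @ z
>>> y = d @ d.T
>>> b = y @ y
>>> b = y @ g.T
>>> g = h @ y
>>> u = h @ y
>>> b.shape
(11, 3)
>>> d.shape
(11, 17)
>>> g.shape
(11, 11)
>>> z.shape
(23, 11)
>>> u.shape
(11, 11)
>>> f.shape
(11,)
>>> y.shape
(11, 11)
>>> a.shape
(17, 3, 3)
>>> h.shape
(11, 11)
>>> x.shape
(17, 3, 11)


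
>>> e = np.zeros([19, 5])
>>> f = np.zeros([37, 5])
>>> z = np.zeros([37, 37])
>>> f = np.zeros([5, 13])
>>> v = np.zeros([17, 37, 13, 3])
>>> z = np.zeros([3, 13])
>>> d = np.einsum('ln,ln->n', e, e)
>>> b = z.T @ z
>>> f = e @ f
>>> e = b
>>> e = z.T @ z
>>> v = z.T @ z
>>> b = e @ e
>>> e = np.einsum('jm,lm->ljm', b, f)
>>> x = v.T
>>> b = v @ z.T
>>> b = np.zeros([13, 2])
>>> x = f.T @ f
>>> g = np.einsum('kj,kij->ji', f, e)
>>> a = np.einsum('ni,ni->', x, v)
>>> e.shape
(19, 13, 13)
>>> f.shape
(19, 13)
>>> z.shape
(3, 13)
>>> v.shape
(13, 13)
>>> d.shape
(5,)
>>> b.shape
(13, 2)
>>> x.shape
(13, 13)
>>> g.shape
(13, 13)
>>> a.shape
()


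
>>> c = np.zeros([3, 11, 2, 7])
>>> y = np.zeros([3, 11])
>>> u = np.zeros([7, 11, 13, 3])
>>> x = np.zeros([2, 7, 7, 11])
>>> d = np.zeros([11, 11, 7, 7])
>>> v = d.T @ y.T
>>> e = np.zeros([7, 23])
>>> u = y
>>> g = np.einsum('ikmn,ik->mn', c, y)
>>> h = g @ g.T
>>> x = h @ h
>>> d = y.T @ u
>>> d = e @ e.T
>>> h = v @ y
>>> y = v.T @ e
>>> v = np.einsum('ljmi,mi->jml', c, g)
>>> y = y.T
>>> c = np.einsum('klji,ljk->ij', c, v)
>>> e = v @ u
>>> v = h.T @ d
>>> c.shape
(7, 2)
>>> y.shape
(23, 7, 11, 3)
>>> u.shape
(3, 11)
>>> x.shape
(2, 2)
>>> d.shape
(7, 7)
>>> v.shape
(11, 11, 7, 7)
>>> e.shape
(11, 2, 11)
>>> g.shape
(2, 7)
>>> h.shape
(7, 7, 11, 11)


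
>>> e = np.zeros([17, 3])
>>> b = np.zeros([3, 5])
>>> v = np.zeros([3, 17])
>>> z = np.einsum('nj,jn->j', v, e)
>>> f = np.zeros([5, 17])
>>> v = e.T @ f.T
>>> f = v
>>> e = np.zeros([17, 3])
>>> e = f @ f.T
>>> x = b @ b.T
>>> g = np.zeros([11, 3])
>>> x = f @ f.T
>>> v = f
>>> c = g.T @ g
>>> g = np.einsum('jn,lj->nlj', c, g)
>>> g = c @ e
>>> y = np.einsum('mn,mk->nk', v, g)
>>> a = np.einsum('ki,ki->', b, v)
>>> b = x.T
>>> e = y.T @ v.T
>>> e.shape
(3, 3)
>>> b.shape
(3, 3)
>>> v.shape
(3, 5)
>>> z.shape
(17,)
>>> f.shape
(3, 5)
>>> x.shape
(3, 3)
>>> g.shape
(3, 3)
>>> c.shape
(3, 3)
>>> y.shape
(5, 3)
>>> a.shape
()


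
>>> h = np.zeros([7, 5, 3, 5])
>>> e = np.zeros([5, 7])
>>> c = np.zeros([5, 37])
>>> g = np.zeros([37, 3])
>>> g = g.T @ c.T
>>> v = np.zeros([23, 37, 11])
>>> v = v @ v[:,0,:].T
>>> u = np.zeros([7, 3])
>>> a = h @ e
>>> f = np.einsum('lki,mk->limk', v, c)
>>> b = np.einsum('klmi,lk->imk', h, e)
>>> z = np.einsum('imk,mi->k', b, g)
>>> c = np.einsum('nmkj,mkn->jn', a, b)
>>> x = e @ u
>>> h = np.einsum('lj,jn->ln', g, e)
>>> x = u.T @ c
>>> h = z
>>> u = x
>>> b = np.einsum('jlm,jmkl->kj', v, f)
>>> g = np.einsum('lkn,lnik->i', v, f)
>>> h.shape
(7,)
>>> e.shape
(5, 7)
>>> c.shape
(7, 7)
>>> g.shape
(5,)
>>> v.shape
(23, 37, 23)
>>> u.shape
(3, 7)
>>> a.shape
(7, 5, 3, 7)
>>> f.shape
(23, 23, 5, 37)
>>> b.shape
(5, 23)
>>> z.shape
(7,)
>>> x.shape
(3, 7)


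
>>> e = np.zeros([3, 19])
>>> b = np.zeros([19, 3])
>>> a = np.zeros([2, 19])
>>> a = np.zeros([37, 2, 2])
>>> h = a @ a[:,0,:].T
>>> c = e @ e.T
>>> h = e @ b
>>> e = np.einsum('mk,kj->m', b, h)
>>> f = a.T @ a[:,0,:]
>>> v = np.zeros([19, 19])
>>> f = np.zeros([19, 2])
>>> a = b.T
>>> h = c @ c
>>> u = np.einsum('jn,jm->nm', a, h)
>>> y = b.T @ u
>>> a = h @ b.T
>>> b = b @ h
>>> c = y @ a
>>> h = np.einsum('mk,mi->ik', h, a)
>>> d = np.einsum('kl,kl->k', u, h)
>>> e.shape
(19,)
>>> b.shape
(19, 3)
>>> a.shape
(3, 19)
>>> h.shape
(19, 3)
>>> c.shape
(3, 19)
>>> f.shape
(19, 2)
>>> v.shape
(19, 19)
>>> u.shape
(19, 3)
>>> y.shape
(3, 3)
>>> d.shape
(19,)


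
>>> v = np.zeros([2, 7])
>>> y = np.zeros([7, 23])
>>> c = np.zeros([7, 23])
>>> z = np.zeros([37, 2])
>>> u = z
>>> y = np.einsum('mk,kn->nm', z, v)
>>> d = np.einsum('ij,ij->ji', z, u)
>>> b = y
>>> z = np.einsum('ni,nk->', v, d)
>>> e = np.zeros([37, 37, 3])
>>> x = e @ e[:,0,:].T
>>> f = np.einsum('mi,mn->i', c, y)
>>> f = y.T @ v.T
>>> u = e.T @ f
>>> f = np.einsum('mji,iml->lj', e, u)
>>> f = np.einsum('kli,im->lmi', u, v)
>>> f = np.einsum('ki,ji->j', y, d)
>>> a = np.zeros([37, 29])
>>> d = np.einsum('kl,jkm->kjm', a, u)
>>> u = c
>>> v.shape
(2, 7)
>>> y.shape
(7, 37)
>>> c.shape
(7, 23)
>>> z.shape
()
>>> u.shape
(7, 23)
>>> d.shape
(37, 3, 2)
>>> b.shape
(7, 37)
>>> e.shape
(37, 37, 3)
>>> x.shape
(37, 37, 37)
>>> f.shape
(2,)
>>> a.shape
(37, 29)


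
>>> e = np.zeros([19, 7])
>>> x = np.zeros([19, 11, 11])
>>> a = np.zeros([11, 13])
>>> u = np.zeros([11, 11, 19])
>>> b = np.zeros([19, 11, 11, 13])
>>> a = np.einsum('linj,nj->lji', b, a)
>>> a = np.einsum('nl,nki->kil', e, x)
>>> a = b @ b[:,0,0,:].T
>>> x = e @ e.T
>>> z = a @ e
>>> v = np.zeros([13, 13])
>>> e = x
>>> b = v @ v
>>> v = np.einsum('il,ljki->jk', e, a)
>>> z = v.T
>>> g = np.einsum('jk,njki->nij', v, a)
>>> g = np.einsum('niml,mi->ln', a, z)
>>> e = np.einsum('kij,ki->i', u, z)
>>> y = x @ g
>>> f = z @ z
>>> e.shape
(11,)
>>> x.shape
(19, 19)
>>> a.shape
(19, 11, 11, 19)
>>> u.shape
(11, 11, 19)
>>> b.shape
(13, 13)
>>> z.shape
(11, 11)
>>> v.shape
(11, 11)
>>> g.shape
(19, 19)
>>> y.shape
(19, 19)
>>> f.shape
(11, 11)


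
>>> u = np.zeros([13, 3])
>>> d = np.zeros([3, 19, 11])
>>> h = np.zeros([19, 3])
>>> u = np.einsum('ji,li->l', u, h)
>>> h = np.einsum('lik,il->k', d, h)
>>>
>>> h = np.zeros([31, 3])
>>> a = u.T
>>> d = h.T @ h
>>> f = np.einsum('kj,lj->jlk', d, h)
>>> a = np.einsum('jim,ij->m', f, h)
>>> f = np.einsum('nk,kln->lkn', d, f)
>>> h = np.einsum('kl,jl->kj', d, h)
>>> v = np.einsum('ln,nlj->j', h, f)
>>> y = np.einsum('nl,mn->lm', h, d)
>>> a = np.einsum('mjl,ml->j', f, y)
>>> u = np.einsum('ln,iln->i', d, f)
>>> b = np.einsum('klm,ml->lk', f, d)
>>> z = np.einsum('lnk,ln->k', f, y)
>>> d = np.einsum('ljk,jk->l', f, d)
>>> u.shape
(31,)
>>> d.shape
(31,)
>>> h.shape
(3, 31)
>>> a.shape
(3,)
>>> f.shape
(31, 3, 3)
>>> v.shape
(3,)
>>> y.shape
(31, 3)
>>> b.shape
(3, 31)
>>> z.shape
(3,)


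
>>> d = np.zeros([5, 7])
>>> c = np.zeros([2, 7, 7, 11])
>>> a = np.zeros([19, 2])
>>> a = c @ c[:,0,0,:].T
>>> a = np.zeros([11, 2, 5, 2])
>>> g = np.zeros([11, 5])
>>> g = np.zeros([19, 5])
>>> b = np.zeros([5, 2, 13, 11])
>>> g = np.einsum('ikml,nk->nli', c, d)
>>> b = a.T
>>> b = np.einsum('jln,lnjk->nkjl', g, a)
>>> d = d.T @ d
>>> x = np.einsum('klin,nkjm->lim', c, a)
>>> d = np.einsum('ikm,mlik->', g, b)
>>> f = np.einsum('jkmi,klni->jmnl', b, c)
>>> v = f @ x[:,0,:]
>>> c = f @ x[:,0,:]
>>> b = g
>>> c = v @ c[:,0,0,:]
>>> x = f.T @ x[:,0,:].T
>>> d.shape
()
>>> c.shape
(2, 5, 7, 2)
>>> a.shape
(11, 2, 5, 2)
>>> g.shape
(5, 11, 2)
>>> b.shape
(5, 11, 2)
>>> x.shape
(7, 7, 5, 7)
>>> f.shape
(2, 5, 7, 7)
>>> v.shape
(2, 5, 7, 2)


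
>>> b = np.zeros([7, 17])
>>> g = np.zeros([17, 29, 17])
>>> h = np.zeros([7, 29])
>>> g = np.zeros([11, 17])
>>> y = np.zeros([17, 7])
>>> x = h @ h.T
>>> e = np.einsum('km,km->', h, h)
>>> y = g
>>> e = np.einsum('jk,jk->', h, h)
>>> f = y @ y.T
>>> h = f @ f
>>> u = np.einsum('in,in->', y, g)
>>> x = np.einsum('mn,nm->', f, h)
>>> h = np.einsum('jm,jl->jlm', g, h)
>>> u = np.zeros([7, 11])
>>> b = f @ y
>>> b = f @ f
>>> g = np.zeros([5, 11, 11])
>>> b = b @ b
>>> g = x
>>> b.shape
(11, 11)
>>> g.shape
()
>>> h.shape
(11, 11, 17)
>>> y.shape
(11, 17)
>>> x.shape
()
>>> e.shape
()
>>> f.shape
(11, 11)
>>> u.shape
(7, 11)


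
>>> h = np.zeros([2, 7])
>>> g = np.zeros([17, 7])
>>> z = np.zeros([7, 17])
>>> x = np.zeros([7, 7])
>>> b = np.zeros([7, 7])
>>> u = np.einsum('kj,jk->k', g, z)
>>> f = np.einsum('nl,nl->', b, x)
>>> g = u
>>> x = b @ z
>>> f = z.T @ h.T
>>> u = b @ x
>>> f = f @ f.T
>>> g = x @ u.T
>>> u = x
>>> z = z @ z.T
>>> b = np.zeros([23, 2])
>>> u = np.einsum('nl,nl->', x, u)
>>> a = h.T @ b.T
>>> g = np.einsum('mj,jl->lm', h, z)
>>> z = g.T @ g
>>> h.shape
(2, 7)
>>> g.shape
(7, 2)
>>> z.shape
(2, 2)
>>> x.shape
(7, 17)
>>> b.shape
(23, 2)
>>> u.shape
()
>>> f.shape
(17, 17)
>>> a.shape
(7, 23)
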